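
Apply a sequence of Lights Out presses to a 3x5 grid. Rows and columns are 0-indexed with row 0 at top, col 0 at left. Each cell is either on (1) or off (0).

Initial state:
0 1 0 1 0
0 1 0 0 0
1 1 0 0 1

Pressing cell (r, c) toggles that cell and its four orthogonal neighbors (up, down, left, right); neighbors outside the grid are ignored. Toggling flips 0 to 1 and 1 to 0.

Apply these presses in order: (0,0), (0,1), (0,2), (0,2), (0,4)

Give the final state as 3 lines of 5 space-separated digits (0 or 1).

Answer: 0 1 1 0 1
1 0 0 0 1
1 1 0 0 1

Derivation:
After press 1 at (0,0):
1 0 0 1 0
1 1 0 0 0
1 1 0 0 1

After press 2 at (0,1):
0 1 1 1 0
1 0 0 0 0
1 1 0 0 1

After press 3 at (0,2):
0 0 0 0 0
1 0 1 0 0
1 1 0 0 1

After press 4 at (0,2):
0 1 1 1 0
1 0 0 0 0
1 1 0 0 1

After press 5 at (0,4):
0 1 1 0 1
1 0 0 0 1
1 1 0 0 1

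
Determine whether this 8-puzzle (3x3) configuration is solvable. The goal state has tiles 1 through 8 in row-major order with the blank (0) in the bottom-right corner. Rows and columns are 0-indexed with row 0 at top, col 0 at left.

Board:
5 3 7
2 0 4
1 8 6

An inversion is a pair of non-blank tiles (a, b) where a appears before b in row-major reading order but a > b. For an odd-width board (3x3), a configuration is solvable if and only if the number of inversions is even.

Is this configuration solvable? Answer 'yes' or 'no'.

Answer: no

Derivation:
Inversions (pairs i<j in row-major order where tile[i] > tile[j] > 0): 13
13 is odd, so the puzzle is not solvable.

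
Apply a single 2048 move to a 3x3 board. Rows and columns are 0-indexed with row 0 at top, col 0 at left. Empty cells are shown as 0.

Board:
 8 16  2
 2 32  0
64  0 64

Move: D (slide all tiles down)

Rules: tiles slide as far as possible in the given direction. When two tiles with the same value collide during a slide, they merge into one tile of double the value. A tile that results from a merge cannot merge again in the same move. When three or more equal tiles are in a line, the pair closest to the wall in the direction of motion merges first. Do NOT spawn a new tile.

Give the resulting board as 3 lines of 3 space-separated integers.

Slide down:
col 0: [8, 2, 64] -> [8, 2, 64]
col 1: [16, 32, 0] -> [0, 16, 32]
col 2: [2, 0, 64] -> [0, 2, 64]

Answer:  8  0  0
 2 16  2
64 32 64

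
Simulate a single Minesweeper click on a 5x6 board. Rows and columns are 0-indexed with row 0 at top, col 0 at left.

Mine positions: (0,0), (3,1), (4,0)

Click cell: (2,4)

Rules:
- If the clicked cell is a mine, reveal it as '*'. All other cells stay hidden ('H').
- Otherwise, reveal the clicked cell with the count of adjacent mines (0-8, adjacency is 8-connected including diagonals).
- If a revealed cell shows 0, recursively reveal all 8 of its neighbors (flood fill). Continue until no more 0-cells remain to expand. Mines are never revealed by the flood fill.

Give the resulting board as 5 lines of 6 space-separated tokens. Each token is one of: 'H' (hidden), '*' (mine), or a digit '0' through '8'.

H 1 0 0 0 0
H 1 0 0 0 0
H 1 1 0 0 0
H H 1 0 0 0
H H 1 0 0 0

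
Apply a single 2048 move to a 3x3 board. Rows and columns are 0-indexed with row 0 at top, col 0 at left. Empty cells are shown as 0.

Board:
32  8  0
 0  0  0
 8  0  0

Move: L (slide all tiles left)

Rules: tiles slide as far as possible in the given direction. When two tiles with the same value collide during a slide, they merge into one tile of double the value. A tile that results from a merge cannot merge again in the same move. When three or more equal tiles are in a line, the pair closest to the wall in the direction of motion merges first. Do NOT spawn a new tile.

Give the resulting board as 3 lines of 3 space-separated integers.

Slide left:
row 0: [32, 8, 0] -> [32, 8, 0]
row 1: [0, 0, 0] -> [0, 0, 0]
row 2: [8, 0, 0] -> [8, 0, 0]

Answer: 32  8  0
 0  0  0
 8  0  0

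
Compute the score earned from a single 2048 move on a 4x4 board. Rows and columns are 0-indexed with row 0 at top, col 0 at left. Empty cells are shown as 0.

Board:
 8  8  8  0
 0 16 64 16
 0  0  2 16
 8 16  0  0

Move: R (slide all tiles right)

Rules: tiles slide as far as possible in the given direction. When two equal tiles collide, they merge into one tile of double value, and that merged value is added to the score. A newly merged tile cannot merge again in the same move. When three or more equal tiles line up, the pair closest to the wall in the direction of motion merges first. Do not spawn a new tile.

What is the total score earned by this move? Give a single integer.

Answer: 16

Derivation:
Slide right:
row 0: [8, 8, 8, 0] -> [0, 0, 8, 16]  score +16 (running 16)
row 1: [0, 16, 64, 16] -> [0, 16, 64, 16]  score +0 (running 16)
row 2: [0, 0, 2, 16] -> [0, 0, 2, 16]  score +0 (running 16)
row 3: [8, 16, 0, 0] -> [0, 0, 8, 16]  score +0 (running 16)
Board after move:
 0  0  8 16
 0 16 64 16
 0  0  2 16
 0  0  8 16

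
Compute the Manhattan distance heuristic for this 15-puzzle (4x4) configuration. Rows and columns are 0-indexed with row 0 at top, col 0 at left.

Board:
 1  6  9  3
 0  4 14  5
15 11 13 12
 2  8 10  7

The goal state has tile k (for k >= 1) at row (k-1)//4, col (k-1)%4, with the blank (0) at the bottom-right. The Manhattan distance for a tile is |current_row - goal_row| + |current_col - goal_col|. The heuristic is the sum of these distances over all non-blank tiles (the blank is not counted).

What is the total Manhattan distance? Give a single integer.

Tile 1: at (0,0), goal (0,0), distance |0-0|+|0-0| = 0
Tile 6: at (0,1), goal (1,1), distance |0-1|+|1-1| = 1
Tile 9: at (0,2), goal (2,0), distance |0-2|+|2-0| = 4
Tile 3: at (0,3), goal (0,2), distance |0-0|+|3-2| = 1
Tile 4: at (1,1), goal (0,3), distance |1-0|+|1-3| = 3
Tile 14: at (1,2), goal (3,1), distance |1-3|+|2-1| = 3
Tile 5: at (1,3), goal (1,0), distance |1-1|+|3-0| = 3
Tile 15: at (2,0), goal (3,2), distance |2-3|+|0-2| = 3
Tile 11: at (2,1), goal (2,2), distance |2-2|+|1-2| = 1
Tile 13: at (2,2), goal (3,0), distance |2-3|+|2-0| = 3
Tile 12: at (2,3), goal (2,3), distance |2-2|+|3-3| = 0
Tile 2: at (3,0), goal (0,1), distance |3-0|+|0-1| = 4
Tile 8: at (3,1), goal (1,3), distance |3-1|+|1-3| = 4
Tile 10: at (3,2), goal (2,1), distance |3-2|+|2-1| = 2
Tile 7: at (3,3), goal (1,2), distance |3-1|+|3-2| = 3
Sum: 0 + 1 + 4 + 1 + 3 + 3 + 3 + 3 + 1 + 3 + 0 + 4 + 4 + 2 + 3 = 35

Answer: 35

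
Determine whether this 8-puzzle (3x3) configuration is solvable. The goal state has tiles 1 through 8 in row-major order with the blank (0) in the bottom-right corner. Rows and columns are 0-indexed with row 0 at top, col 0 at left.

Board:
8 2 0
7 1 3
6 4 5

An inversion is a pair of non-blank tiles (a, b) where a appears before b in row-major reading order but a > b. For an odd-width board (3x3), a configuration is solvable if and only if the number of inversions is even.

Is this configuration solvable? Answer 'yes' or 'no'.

Inversions (pairs i<j in row-major order where tile[i] > tile[j] > 0): 15
15 is odd, so the puzzle is not solvable.

Answer: no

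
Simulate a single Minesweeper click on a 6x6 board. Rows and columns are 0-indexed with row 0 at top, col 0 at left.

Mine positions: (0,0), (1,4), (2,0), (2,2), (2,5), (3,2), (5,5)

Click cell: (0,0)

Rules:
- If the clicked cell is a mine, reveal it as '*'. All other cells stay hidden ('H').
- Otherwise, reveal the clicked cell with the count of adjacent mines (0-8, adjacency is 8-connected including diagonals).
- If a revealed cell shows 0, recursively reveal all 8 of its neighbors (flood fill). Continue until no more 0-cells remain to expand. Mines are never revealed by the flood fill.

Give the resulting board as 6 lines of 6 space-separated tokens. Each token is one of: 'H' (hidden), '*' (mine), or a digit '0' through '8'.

* H H H H H
H H H H H H
H H H H H H
H H H H H H
H H H H H H
H H H H H H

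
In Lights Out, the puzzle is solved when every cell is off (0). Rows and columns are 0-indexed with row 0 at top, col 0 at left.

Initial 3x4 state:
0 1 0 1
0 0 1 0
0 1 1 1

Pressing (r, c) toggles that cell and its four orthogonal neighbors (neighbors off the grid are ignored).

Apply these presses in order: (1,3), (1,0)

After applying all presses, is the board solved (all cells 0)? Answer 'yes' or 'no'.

After press 1 at (1,3):
0 1 0 0
0 0 0 1
0 1 1 0

After press 2 at (1,0):
1 1 0 0
1 1 0 1
1 1 1 0

Lights still on: 8

Answer: no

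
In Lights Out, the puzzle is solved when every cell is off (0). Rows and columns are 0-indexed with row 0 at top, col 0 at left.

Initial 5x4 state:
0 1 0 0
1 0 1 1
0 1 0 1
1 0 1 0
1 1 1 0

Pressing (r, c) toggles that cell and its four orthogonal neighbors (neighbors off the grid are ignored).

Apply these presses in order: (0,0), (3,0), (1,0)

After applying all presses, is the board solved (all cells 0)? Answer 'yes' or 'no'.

Answer: no

Derivation:
After press 1 at (0,0):
1 0 0 0
0 0 1 1
0 1 0 1
1 0 1 0
1 1 1 0

After press 2 at (3,0):
1 0 0 0
0 0 1 1
1 1 0 1
0 1 1 0
0 1 1 0

After press 3 at (1,0):
0 0 0 0
1 1 1 1
0 1 0 1
0 1 1 0
0 1 1 0

Lights still on: 10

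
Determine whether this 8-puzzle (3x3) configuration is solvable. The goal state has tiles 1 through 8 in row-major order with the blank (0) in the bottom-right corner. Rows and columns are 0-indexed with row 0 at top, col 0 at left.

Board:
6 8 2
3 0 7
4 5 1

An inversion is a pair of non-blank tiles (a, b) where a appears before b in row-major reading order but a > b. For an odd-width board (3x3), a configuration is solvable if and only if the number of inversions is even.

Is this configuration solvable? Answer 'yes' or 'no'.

Answer: yes

Derivation:
Inversions (pairs i<j in row-major order where tile[i] > tile[j] > 0): 18
18 is even, so the puzzle is solvable.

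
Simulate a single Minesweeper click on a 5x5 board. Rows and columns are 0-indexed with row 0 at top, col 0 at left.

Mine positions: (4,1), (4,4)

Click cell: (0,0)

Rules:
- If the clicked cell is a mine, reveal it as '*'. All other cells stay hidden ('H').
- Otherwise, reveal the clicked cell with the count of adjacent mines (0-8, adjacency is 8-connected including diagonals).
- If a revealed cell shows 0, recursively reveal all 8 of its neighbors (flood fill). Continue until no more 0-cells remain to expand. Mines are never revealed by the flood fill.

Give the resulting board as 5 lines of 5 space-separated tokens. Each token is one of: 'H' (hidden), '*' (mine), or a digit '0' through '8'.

0 0 0 0 0
0 0 0 0 0
0 0 0 0 0
1 1 1 1 1
H H H H H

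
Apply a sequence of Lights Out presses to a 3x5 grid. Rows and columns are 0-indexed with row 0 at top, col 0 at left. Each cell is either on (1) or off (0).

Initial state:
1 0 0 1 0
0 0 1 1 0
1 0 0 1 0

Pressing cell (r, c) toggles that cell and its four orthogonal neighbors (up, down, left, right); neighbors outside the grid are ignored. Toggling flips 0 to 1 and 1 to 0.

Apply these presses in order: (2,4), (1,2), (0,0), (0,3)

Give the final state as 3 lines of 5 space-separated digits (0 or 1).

After press 1 at (2,4):
1 0 0 1 0
0 0 1 1 1
1 0 0 0 1

After press 2 at (1,2):
1 0 1 1 0
0 1 0 0 1
1 0 1 0 1

After press 3 at (0,0):
0 1 1 1 0
1 1 0 0 1
1 0 1 0 1

After press 4 at (0,3):
0 1 0 0 1
1 1 0 1 1
1 0 1 0 1

Answer: 0 1 0 0 1
1 1 0 1 1
1 0 1 0 1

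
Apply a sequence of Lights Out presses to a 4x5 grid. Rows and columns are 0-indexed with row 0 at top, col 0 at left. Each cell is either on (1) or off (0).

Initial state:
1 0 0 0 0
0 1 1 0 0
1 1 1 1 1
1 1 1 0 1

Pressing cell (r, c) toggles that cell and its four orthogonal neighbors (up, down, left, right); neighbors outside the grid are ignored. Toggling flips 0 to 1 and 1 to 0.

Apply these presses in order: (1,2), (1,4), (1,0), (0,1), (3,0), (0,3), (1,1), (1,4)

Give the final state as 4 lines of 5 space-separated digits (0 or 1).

Answer: 1 0 1 1 1
0 1 1 0 0
1 0 0 1 1
0 0 1 0 1

Derivation:
After press 1 at (1,2):
1 0 1 0 0
0 0 0 1 0
1 1 0 1 1
1 1 1 0 1

After press 2 at (1,4):
1 0 1 0 1
0 0 0 0 1
1 1 0 1 0
1 1 1 0 1

After press 3 at (1,0):
0 0 1 0 1
1 1 0 0 1
0 1 0 1 0
1 1 1 0 1

After press 4 at (0,1):
1 1 0 0 1
1 0 0 0 1
0 1 0 1 0
1 1 1 0 1

After press 5 at (3,0):
1 1 0 0 1
1 0 0 0 1
1 1 0 1 0
0 0 1 0 1

After press 6 at (0,3):
1 1 1 1 0
1 0 0 1 1
1 1 0 1 0
0 0 1 0 1

After press 7 at (1,1):
1 0 1 1 0
0 1 1 1 1
1 0 0 1 0
0 0 1 0 1

After press 8 at (1,4):
1 0 1 1 1
0 1 1 0 0
1 0 0 1 1
0 0 1 0 1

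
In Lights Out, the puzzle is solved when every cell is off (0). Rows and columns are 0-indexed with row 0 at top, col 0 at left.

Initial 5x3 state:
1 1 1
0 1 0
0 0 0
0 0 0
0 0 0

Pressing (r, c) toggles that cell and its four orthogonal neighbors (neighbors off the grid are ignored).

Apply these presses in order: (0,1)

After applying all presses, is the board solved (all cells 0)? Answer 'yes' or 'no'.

After press 1 at (0,1):
0 0 0
0 0 0
0 0 0
0 0 0
0 0 0

Lights still on: 0

Answer: yes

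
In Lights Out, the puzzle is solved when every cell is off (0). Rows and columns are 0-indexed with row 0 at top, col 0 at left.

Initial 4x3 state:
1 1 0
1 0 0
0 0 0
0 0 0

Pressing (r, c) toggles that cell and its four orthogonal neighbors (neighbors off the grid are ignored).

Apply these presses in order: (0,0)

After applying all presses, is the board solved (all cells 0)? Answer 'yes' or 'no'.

Answer: yes

Derivation:
After press 1 at (0,0):
0 0 0
0 0 0
0 0 0
0 0 0

Lights still on: 0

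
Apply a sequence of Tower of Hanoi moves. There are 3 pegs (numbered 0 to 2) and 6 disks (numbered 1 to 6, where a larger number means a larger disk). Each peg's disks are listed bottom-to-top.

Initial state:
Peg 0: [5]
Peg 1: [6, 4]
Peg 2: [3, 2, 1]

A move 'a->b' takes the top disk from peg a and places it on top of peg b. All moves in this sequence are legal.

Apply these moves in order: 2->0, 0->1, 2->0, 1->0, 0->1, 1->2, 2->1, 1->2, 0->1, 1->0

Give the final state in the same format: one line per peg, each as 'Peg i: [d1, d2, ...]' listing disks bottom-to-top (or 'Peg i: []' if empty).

After move 1 (2->0):
Peg 0: [5, 1]
Peg 1: [6, 4]
Peg 2: [3, 2]

After move 2 (0->1):
Peg 0: [5]
Peg 1: [6, 4, 1]
Peg 2: [3, 2]

After move 3 (2->0):
Peg 0: [5, 2]
Peg 1: [6, 4, 1]
Peg 2: [3]

After move 4 (1->0):
Peg 0: [5, 2, 1]
Peg 1: [6, 4]
Peg 2: [3]

After move 5 (0->1):
Peg 0: [5, 2]
Peg 1: [6, 4, 1]
Peg 2: [3]

After move 6 (1->2):
Peg 0: [5, 2]
Peg 1: [6, 4]
Peg 2: [3, 1]

After move 7 (2->1):
Peg 0: [5, 2]
Peg 1: [6, 4, 1]
Peg 2: [3]

After move 8 (1->2):
Peg 0: [5, 2]
Peg 1: [6, 4]
Peg 2: [3, 1]

After move 9 (0->1):
Peg 0: [5]
Peg 1: [6, 4, 2]
Peg 2: [3, 1]

After move 10 (1->0):
Peg 0: [5, 2]
Peg 1: [6, 4]
Peg 2: [3, 1]

Answer: Peg 0: [5, 2]
Peg 1: [6, 4]
Peg 2: [3, 1]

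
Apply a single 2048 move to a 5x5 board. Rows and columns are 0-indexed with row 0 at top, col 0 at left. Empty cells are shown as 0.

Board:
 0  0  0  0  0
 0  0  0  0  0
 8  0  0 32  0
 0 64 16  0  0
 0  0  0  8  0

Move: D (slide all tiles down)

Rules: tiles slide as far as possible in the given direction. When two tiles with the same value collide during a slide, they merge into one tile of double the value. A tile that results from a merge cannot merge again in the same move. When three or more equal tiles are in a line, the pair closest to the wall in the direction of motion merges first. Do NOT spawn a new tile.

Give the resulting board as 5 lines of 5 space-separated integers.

Answer:  0  0  0  0  0
 0  0  0  0  0
 0  0  0  0  0
 0  0  0 32  0
 8 64 16  8  0

Derivation:
Slide down:
col 0: [0, 0, 8, 0, 0] -> [0, 0, 0, 0, 8]
col 1: [0, 0, 0, 64, 0] -> [0, 0, 0, 0, 64]
col 2: [0, 0, 0, 16, 0] -> [0, 0, 0, 0, 16]
col 3: [0, 0, 32, 0, 8] -> [0, 0, 0, 32, 8]
col 4: [0, 0, 0, 0, 0] -> [0, 0, 0, 0, 0]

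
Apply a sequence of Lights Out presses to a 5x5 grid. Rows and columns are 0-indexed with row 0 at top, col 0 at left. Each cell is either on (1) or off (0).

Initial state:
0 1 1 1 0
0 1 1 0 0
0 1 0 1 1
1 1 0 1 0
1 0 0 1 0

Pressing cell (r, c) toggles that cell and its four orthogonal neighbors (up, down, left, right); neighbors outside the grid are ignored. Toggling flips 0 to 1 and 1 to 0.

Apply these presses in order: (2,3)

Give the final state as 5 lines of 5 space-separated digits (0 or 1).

Answer: 0 1 1 1 0
0 1 1 1 0
0 1 1 0 0
1 1 0 0 0
1 0 0 1 0

Derivation:
After press 1 at (2,3):
0 1 1 1 0
0 1 1 1 0
0 1 1 0 0
1 1 0 0 0
1 0 0 1 0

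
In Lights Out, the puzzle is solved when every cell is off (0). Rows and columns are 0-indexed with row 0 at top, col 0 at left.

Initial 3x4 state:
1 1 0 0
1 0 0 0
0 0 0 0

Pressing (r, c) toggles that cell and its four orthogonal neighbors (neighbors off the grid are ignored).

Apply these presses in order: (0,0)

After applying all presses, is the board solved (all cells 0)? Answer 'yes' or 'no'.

Answer: yes

Derivation:
After press 1 at (0,0):
0 0 0 0
0 0 0 0
0 0 0 0

Lights still on: 0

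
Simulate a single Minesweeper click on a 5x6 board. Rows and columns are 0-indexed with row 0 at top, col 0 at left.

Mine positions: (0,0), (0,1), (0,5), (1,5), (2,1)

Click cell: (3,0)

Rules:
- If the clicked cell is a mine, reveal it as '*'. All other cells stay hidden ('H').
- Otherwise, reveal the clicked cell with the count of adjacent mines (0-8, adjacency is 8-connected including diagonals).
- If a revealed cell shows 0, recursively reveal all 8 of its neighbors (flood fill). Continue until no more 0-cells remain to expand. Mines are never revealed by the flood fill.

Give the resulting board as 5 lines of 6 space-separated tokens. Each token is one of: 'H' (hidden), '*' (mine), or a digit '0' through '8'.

H H H H H H
H H H H H H
H H H H H H
1 H H H H H
H H H H H H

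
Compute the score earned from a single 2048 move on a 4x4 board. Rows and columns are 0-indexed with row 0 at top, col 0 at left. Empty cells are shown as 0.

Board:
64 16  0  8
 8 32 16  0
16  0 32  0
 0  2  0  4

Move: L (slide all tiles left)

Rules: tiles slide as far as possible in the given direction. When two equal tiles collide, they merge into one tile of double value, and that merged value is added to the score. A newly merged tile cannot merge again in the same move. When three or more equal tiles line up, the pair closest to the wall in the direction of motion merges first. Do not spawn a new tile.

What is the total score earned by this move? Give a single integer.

Slide left:
row 0: [64, 16, 0, 8] -> [64, 16, 8, 0]  score +0 (running 0)
row 1: [8, 32, 16, 0] -> [8, 32, 16, 0]  score +0 (running 0)
row 2: [16, 0, 32, 0] -> [16, 32, 0, 0]  score +0 (running 0)
row 3: [0, 2, 0, 4] -> [2, 4, 0, 0]  score +0 (running 0)
Board after move:
64 16  8  0
 8 32 16  0
16 32  0  0
 2  4  0  0

Answer: 0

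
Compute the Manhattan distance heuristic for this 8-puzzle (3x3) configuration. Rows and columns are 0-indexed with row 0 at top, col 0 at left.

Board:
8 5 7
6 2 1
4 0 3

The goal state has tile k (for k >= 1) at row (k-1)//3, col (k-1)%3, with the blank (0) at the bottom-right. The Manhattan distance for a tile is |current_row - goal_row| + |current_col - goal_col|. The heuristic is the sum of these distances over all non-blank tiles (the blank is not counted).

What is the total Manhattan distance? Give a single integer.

Answer: 17

Derivation:
Tile 8: at (0,0), goal (2,1), distance |0-2|+|0-1| = 3
Tile 5: at (0,1), goal (1,1), distance |0-1|+|1-1| = 1
Tile 7: at (0,2), goal (2,0), distance |0-2|+|2-0| = 4
Tile 6: at (1,0), goal (1,2), distance |1-1|+|0-2| = 2
Tile 2: at (1,1), goal (0,1), distance |1-0|+|1-1| = 1
Tile 1: at (1,2), goal (0,0), distance |1-0|+|2-0| = 3
Tile 4: at (2,0), goal (1,0), distance |2-1|+|0-0| = 1
Tile 3: at (2,2), goal (0,2), distance |2-0|+|2-2| = 2
Sum: 3 + 1 + 4 + 2 + 1 + 3 + 1 + 2 = 17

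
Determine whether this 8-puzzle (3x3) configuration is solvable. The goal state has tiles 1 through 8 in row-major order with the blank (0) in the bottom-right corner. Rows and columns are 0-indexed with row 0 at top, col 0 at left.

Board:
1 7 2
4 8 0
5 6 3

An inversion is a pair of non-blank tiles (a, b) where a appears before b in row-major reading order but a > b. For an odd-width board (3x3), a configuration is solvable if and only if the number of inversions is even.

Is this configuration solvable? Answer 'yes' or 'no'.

Answer: no

Derivation:
Inversions (pairs i<j in row-major order where tile[i] > tile[j] > 0): 11
11 is odd, so the puzzle is not solvable.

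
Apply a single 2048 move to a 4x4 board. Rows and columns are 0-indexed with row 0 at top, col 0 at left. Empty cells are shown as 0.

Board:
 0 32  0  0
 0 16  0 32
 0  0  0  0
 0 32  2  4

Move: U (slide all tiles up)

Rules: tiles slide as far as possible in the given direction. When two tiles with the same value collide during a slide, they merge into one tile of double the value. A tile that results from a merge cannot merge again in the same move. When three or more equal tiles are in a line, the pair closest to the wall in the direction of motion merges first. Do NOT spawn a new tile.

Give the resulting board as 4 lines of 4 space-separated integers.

Slide up:
col 0: [0, 0, 0, 0] -> [0, 0, 0, 0]
col 1: [32, 16, 0, 32] -> [32, 16, 32, 0]
col 2: [0, 0, 0, 2] -> [2, 0, 0, 0]
col 3: [0, 32, 0, 4] -> [32, 4, 0, 0]

Answer:  0 32  2 32
 0 16  0  4
 0 32  0  0
 0  0  0  0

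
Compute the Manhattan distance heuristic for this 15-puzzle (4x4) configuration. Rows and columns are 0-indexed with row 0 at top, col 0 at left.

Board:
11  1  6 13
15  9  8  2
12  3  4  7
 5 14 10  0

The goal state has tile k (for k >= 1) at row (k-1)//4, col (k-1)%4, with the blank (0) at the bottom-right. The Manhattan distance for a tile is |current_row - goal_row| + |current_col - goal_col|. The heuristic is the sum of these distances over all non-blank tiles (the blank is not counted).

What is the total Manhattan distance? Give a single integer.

Answer: 38

Derivation:
Tile 11: (0,0)->(2,2) = 4
Tile 1: (0,1)->(0,0) = 1
Tile 6: (0,2)->(1,1) = 2
Tile 13: (0,3)->(3,0) = 6
Tile 15: (1,0)->(3,2) = 4
Tile 9: (1,1)->(2,0) = 2
Tile 8: (1,2)->(1,3) = 1
Tile 2: (1,3)->(0,1) = 3
Tile 12: (2,0)->(2,3) = 3
Tile 3: (2,1)->(0,2) = 3
Tile 4: (2,2)->(0,3) = 3
Tile 7: (2,3)->(1,2) = 2
Tile 5: (3,0)->(1,0) = 2
Tile 14: (3,1)->(3,1) = 0
Tile 10: (3,2)->(2,1) = 2
Sum: 4 + 1 + 2 + 6 + 4 + 2 + 1 + 3 + 3 + 3 + 3 + 2 + 2 + 0 + 2 = 38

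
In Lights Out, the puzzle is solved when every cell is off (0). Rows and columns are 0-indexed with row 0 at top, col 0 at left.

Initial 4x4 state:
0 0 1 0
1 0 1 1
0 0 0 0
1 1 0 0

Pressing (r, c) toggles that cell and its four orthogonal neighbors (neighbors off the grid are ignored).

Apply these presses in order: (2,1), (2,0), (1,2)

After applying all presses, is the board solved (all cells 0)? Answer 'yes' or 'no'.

After press 1 at (2,1):
0 0 1 0
1 1 1 1
1 1 1 0
1 0 0 0

After press 2 at (2,0):
0 0 1 0
0 1 1 1
0 0 1 0
0 0 0 0

After press 3 at (1,2):
0 0 0 0
0 0 0 0
0 0 0 0
0 0 0 0

Lights still on: 0

Answer: yes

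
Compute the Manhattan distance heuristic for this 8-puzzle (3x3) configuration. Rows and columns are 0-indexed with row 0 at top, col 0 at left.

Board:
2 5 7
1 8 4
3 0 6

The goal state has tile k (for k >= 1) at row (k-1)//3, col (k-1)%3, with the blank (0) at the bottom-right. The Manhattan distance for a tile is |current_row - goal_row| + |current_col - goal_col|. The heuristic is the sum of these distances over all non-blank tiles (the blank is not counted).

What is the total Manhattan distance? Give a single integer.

Tile 2: (0,0)->(0,1) = 1
Tile 5: (0,1)->(1,1) = 1
Tile 7: (0,2)->(2,0) = 4
Tile 1: (1,0)->(0,0) = 1
Tile 8: (1,1)->(2,1) = 1
Tile 4: (1,2)->(1,0) = 2
Tile 3: (2,0)->(0,2) = 4
Tile 6: (2,2)->(1,2) = 1
Sum: 1 + 1 + 4 + 1 + 1 + 2 + 4 + 1 = 15

Answer: 15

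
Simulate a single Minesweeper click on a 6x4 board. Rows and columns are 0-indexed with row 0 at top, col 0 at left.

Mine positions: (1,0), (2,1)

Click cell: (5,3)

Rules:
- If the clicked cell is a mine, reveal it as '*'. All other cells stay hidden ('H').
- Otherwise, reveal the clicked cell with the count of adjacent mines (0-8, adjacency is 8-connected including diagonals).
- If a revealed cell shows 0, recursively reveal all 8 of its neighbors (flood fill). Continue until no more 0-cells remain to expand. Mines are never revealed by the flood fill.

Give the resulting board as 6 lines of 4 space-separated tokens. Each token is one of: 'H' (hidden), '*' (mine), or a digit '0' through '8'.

H 1 0 0
H 2 1 0
H H 1 0
1 1 1 0
0 0 0 0
0 0 0 0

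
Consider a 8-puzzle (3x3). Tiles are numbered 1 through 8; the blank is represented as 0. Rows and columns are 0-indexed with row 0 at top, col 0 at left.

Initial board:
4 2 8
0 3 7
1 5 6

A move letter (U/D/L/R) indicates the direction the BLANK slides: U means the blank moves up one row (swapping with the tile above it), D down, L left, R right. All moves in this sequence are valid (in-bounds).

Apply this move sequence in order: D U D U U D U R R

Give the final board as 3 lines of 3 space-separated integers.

Answer: 2 8 0
4 3 7
1 5 6

Derivation:
After move 1 (D):
4 2 8
1 3 7
0 5 6

After move 2 (U):
4 2 8
0 3 7
1 5 6

After move 3 (D):
4 2 8
1 3 7
0 5 6

After move 4 (U):
4 2 8
0 3 7
1 5 6

After move 5 (U):
0 2 8
4 3 7
1 5 6

After move 6 (D):
4 2 8
0 3 7
1 5 6

After move 7 (U):
0 2 8
4 3 7
1 5 6

After move 8 (R):
2 0 8
4 3 7
1 5 6

After move 9 (R):
2 8 0
4 3 7
1 5 6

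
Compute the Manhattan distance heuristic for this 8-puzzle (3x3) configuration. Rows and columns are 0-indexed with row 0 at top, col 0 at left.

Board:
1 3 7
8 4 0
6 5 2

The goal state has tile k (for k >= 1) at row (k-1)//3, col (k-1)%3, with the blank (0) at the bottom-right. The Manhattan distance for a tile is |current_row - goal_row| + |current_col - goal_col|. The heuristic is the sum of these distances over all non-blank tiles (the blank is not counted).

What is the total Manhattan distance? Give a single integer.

Answer: 15

Derivation:
Tile 1: at (0,0), goal (0,0), distance |0-0|+|0-0| = 0
Tile 3: at (0,1), goal (0,2), distance |0-0|+|1-2| = 1
Tile 7: at (0,2), goal (2,0), distance |0-2|+|2-0| = 4
Tile 8: at (1,0), goal (2,1), distance |1-2|+|0-1| = 2
Tile 4: at (1,1), goal (1,0), distance |1-1|+|1-0| = 1
Tile 6: at (2,0), goal (1,2), distance |2-1|+|0-2| = 3
Tile 5: at (2,1), goal (1,1), distance |2-1|+|1-1| = 1
Tile 2: at (2,2), goal (0,1), distance |2-0|+|2-1| = 3
Sum: 0 + 1 + 4 + 2 + 1 + 3 + 1 + 3 = 15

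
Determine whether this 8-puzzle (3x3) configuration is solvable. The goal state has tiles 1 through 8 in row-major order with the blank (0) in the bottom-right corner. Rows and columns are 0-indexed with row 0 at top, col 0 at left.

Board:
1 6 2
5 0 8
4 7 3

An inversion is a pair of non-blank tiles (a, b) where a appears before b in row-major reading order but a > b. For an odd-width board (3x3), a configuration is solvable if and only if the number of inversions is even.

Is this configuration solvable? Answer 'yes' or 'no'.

Answer: no

Derivation:
Inversions (pairs i<j in row-major order where tile[i] > tile[j] > 0): 11
11 is odd, so the puzzle is not solvable.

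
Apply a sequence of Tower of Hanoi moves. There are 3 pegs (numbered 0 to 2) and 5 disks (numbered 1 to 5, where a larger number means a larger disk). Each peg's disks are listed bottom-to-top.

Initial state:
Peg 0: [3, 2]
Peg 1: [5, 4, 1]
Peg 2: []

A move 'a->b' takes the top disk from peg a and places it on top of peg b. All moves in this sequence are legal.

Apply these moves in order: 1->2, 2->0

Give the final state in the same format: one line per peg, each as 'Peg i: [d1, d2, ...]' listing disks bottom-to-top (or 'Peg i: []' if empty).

Answer: Peg 0: [3, 2, 1]
Peg 1: [5, 4]
Peg 2: []

Derivation:
After move 1 (1->2):
Peg 0: [3, 2]
Peg 1: [5, 4]
Peg 2: [1]

After move 2 (2->0):
Peg 0: [3, 2, 1]
Peg 1: [5, 4]
Peg 2: []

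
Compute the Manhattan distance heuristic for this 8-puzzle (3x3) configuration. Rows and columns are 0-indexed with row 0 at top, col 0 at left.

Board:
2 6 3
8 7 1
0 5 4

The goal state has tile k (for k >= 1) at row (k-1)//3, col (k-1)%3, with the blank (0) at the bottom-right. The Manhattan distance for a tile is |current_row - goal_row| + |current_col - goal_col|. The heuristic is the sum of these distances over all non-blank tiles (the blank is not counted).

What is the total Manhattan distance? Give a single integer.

Answer: 14

Derivation:
Tile 2: (0,0)->(0,1) = 1
Tile 6: (0,1)->(1,2) = 2
Tile 3: (0,2)->(0,2) = 0
Tile 8: (1,0)->(2,1) = 2
Tile 7: (1,1)->(2,0) = 2
Tile 1: (1,2)->(0,0) = 3
Tile 5: (2,1)->(1,1) = 1
Tile 4: (2,2)->(1,0) = 3
Sum: 1 + 2 + 0 + 2 + 2 + 3 + 1 + 3 = 14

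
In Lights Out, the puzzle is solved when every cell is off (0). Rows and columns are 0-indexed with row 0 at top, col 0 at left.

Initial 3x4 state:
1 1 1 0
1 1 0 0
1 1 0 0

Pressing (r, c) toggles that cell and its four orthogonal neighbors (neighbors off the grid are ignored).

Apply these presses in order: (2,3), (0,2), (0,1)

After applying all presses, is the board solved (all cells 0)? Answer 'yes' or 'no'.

Answer: no

Derivation:
After press 1 at (2,3):
1 1 1 0
1 1 0 1
1 1 1 1

After press 2 at (0,2):
1 0 0 1
1 1 1 1
1 1 1 1

After press 3 at (0,1):
0 1 1 1
1 0 1 1
1 1 1 1

Lights still on: 10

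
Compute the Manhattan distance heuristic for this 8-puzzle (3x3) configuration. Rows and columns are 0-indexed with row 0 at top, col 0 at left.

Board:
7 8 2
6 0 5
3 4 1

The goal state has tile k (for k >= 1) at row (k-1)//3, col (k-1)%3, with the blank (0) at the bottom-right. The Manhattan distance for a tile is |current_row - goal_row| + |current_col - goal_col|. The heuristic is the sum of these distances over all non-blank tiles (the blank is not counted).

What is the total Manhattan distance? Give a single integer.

Tile 7: (0,0)->(2,0) = 2
Tile 8: (0,1)->(2,1) = 2
Tile 2: (0,2)->(0,1) = 1
Tile 6: (1,0)->(1,2) = 2
Tile 5: (1,2)->(1,1) = 1
Tile 3: (2,0)->(0,2) = 4
Tile 4: (2,1)->(1,0) = 2
Tile 1: (2,2)->(0,0) = 4
Sum: 2 + 2 + 1 + 2 + 1 + 4 + 2 + 4 = 18

Answer: 18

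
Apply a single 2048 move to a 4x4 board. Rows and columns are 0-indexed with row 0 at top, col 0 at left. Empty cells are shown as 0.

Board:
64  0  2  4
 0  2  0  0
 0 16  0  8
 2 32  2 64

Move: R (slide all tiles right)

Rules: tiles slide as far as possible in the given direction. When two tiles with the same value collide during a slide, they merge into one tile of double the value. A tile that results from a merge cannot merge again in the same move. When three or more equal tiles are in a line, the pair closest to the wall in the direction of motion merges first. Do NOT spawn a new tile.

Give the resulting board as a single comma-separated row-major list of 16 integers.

Answer: 0, 64, 2, 4, 0, 0, 0, 2, 0, 0, 16, 8, 2, 32, 2, 64

Derivation:
Slide right:
row 0: [64, 0, 2, 4] -> [0, 64, 2, 4]
row 1: [0, 2, 0, 0] -> [0, 0, 0, 2]
row 2: [0, 16, 0, 8] -> [0, 0, 16, 8]
row 3: [2, 32, 2, 64] -> [2, 32, 2, 64]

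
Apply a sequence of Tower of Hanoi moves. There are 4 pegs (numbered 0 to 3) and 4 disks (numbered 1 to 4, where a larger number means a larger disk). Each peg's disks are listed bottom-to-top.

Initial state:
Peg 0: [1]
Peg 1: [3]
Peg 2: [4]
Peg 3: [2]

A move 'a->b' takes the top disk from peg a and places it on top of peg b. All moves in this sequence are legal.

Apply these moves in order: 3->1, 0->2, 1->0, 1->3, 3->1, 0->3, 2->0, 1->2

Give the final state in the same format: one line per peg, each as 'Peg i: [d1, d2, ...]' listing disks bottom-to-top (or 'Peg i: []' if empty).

Answer: Peg 0: [1]
Peg 1: []
Peg 2: [4, 3]
Peg 3: [2]

Derivation:
After move 1 (3->1):
Peg 0: [1]
Peg 1: [3, 2]
Peg 2: [4]
Peg 3: []

After move 2 (0->2):
Peg 0: []
Peg 1: [3, 2]
Peg 2: [4, 1]
Peg 3: []

After move 3 (1->0):
Peg 0: [2]
Peg 1: [3]
Peg 2: [4, 1]
Peg 3: []

After move 4 (1->3):
Peg 0: [2]
Peg 1: []
Peg 2: [4, 1]
Peg 3: [3]

After move 5 (3->1):
Peg 0: [2]
Peg 1: [3]
Peg 2: [4, 1]
Peg 3: []

After move 6 (0->3):
Peg 0: []
Peg 1: [3]
Peg 2: [4, 1]
Peg 3: [2]

After move 7 (2->0):
Peg 0: [1]
Peg 1: [3]
Peg 2: [4]
Peg 3: [2]

After move 8 (1->2):
Peg 0: [1]
Peg 1: []
Peg 2: [4, 3]
Peg 3: [2]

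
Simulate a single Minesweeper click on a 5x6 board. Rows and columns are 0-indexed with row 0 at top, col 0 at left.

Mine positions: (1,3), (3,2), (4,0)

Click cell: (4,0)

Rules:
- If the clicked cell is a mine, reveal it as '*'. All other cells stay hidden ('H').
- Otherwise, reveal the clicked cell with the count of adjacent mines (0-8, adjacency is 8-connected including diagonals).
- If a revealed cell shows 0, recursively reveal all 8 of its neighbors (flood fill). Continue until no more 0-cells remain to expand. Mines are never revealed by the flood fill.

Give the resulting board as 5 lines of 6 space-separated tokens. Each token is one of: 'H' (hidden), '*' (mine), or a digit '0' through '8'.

H H H H H H
H H H H H H
H H H H H H
H H H H H H
* H H H H H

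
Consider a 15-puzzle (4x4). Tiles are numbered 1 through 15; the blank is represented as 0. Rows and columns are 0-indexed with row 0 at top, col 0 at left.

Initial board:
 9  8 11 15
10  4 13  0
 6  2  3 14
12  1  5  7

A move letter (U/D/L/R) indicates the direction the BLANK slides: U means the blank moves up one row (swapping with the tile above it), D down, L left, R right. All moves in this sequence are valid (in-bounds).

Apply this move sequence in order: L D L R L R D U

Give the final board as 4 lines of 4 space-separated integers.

Answer:  9  8 11 15
10  4  3 13
 6  2  0 14
12  1  5  7

Derivation:
After move 1 (L):
 9  8 11 15
10  4  0 13
 6  2  3 14
12  1  5  7

After move 2 (D):
 9  8 11 15
10  4  3 13
 6  2  0 14
12  1  5  7

After move 3 (L):
 9  8 11 15
10  4  3 13
 6  0  2 14
12  1  5  7

After move 4 (R):
 9  8 11 15
10  4  3 13
 6  2  0 14
12  1  5  7

After move 5 (L):
 9  8 11 15
10  4  3 13
 6  0  2 14
12  1  5  7

After move 6 (R):
 9  8 11 15
10  4  3 13
 6  2  0 14
12  1  5  7

After move 7 (D):
 9  8 11 15
10  4  3 13
 6  2  5 14
12  1  0  7

After move 8 (U):
 9  8 11 15
10  4  3 13
 6  2  0 14
12  1  5  7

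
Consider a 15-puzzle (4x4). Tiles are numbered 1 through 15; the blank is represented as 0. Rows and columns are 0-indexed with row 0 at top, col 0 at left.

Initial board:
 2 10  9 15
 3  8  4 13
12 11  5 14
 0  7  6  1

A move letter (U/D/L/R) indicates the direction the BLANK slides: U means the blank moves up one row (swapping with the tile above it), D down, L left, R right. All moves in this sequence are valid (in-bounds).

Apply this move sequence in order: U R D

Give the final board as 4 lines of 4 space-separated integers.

Answer:  2 10  9 15
 3  8  4 13
11  7  5 14
12  0  6  1

Derivation:
After move 1 (U):
 2 10  9 15
 3  8  4 13
 0 11  5 14
12  7  6  1

After move 2 (R):
 2 10  9 15
 3  8  4 13
11  0  5 14
12  7  6  1

After move 3 (D):
 2 10  9 15
 3  8  4 13
11  7  5 14
12  0  6  1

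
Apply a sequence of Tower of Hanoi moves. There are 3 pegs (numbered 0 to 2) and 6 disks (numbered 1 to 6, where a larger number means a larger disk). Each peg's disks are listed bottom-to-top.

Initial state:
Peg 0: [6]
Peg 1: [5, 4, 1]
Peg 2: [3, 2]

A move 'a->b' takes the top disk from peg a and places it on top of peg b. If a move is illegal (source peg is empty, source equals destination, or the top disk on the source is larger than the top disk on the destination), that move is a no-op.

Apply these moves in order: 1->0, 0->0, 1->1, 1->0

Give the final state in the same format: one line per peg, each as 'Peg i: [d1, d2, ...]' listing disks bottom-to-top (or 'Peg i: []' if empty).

After move 1 (1->0):
Peg 0: [6, 1]
Peg 1: [5, 4]
Peg 2: [3, 2]

After move 2 (0->0):
Peg 0: [6, 1]
Peg 1: [5, 4]
Peg 2: [3, 2]

After move 3 (1->1):
Peg 0: [6, 1]
Peg 1: [5, 4]
Peg 2: [3, 2]

After move 4 (1->0):
Peg 0: [6, 1]
Peg 1: [5, 4]
Peg 2: [3, 2]

Answer: Peg 0: [6, 1]
Peg 1: [5, 4]
Peg 2: [3, 2]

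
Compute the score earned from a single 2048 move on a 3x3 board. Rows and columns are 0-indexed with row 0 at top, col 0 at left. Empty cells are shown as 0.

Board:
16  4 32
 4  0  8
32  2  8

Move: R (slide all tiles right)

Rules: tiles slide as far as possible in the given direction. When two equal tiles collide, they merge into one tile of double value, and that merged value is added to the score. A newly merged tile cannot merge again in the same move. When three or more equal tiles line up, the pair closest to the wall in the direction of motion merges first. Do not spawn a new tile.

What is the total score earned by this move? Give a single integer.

Slide right:
row 0: [16, 4, 32] -> [16, 4, 32]  score +0 (running 0)
row 1: [4, 0, 8] -> [0, 4, 8]  score +0 (running 0)
row 2: [32, 2, 8] -> [32, 2, 8]  score +0 (running 0)
Board after move:
16  4 32
 0  4  8
32  2  8

Answer: 0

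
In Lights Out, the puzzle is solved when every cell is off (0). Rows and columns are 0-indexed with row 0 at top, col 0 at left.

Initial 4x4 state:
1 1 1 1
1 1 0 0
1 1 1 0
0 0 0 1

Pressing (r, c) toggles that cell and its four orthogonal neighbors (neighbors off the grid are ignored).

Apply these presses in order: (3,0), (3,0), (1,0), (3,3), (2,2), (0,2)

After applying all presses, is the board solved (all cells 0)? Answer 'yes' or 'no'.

After press 1 at (3,0):
1 1 1 1
1 1 0 0
0 1 1 0
1 1 0 1

After press 2 at (3,0):
1 1 1 1
1 1 0 0
1 1 1 0
0 0 0 1

After press 3 at (1,0):
0 1 1 1
0 0 0 0
0 1 1 0
0 0 0 1

After press 4 at (3,3):
0 1 1 1
0 0 0 0
0 1 1 1
0 0 1 0

After press 5 at (2,2):
0 1 1 1
0 0 1 0
0 0 0 0
0 0 0 0

After press 6 at (0,2):
0 0 0 0
0 0 0 0
0 0 0 0
0 0 0 0

Lights still on: 0

Answer: yes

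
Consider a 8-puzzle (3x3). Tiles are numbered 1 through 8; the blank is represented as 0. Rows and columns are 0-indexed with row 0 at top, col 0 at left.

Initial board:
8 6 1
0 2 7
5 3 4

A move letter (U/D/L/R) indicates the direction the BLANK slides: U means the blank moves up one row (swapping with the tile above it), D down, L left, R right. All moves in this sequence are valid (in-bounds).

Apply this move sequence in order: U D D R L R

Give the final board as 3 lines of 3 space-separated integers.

Answer: 8 6 1
5 2 7
3 0 4

Derivation:
After move 1 (U):
0 6 1
8 2 7
5 3 4

After move 2 (D):
8 6 1
0 2 7
5 3 4

After move 3 (D):
8 6 1
5 2 7
0 3 4

After move 4 (R):
8 6 1
5 2 7
3 0 4

After move 5 (L):
8 6 1
5 2 7
0 3 4

After move 6 (R):
8 6 1
5 2 7
3 0 4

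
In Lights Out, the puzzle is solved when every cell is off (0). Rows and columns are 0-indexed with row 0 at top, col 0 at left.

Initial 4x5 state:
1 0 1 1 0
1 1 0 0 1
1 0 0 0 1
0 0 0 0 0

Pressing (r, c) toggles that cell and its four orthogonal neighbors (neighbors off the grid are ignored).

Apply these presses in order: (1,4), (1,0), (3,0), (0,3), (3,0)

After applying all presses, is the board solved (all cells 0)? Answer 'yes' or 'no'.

After press 1 at (1,4):
1 0 1 1 1
1 1 0 1 0
1 0 0 0 0
0 0 0 0 0

After press 2 at (1,0):
0 0 1 1 1
0 0 0 1 0
0 0 0 0 0
0 0 0 0 0

After press 3 at (3,0):
0 0 1 1 1
0 0 0 1 0
1 0 0 0 0
1 1 0 0 0

After press 4 at (0,3):
0 0 0 0 0
0 0 0 0 0
1 0 0 0 0
1 1 0 0 0

After press 5 at (3,0):
0 0 0 0 0
0 0 0 0 0
0 0 0 0 0
0 0 0 0 0

Lights still on: 0

Answer: yes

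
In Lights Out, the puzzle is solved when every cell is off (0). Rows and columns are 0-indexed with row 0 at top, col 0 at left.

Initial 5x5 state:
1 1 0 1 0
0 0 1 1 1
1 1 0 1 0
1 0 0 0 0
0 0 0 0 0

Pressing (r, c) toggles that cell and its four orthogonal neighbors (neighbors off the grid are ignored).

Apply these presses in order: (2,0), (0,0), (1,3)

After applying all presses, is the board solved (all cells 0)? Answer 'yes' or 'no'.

After press 1 at (2,0):
1 1 0 1 0
1 0 1 1 1
0 0 0 1 0
0 0 0 0 0
0 0 0 0 0

After press 2 at (0,0):
0 0 0 1 0
0 0 1 1 1
0 0 0 1 0
0 0 0 0 0
0 0 0 0 0

After press 3 at (1,3):
0 0 0 0 0
0 0 0 0 0
0 0 0 0 0
0 0 0 0 0
0 0 0 0 0

Lights still on: 0

Answer: yes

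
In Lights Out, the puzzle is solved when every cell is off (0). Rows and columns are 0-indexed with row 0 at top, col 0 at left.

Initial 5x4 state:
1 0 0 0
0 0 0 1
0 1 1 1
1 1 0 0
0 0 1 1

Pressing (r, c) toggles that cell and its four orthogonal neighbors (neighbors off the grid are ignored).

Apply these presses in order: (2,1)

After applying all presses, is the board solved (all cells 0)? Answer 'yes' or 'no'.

After press 1 at (2,1):
1 0 0 0
0 1 0 1
1 0 0 1
1 0 0 0
0 0 1 1

Lights still on: 8

Answer: no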